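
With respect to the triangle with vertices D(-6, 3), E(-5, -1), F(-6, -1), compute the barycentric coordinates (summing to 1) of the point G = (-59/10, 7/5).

(3/5, 1/10, 3/10)

Signed area of the reference triangle: [DEF] = ½·((-6)·(-1−(-1)) + (-5)·(-1−3) + (-6)·(3−(-1))) = ½·(0 + 20 − 24) = -2.
[GEF] = ½·((-59/10)·(-1−(-1)) + (-5)·(-1−(7/5)) + (-6)·(7/5−(-1))) = ½·(0 + 12 − 72/5) = -6/5, so the D-coordinate is (-6/5)/(-2) = 3/5.
[DGF] = ½·((-6)·(7/5−(-1)) + (-59/10)·(-1−3) + (-6)·(3−(7/5))) = ½·(-72/5 + 118/5 − 48/5) = -1/5, so the E-coordinate is 1/10.
[DEG] = ½·((-6)·(-1−(7/5)) + (-5)·(7/5−3) + (-59/10)·(3−(-1))) = ½·(72/5 + 8 − 118/5) = -3/5, so the F-coordinate is 3/10.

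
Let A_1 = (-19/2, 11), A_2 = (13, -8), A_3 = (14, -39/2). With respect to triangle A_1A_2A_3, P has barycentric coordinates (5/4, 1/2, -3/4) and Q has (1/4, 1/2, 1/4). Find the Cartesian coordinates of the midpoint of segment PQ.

Barycentric coordinates of the midpoint are the average: (3/4, 1/2, -1/4).
Converting: (3/4)·A_1 + (1/2)·A_2 + (-1/4)·A_3 = (-33/8, 73/8).

(-33/8, 73/8)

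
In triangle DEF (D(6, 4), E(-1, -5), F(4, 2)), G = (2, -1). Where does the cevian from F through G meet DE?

Barycentric coordinates of G with respect to DEF: (1/4, 1/2, 1/4).
On side DE the F-coordinate is zero; dropping G's F-weight 1/4 and renormalizing the remaining 1/4 : 1/2 gives weights 1/3, 2/3 on D, E.
H = (1/3)·(6, 4) + (2/3)·(-1, -5) = (4/3, -2).

(4/3, -2)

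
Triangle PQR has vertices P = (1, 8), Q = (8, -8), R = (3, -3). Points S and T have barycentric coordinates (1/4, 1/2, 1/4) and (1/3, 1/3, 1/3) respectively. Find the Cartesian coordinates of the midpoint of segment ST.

Barycentric coordinates of the midpoint are the average: (7/24, 5/12, 7/24).
Converting: (7/24)·P + (5/12)·Q + (7/24)·R = (9/2, -15/8).

(9/2, -15/8)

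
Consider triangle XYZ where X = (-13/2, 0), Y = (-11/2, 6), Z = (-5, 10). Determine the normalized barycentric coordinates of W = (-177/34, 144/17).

Signed area of the reference triangle: [XYZ] = ½·((-13/2)·(6−10) + (-11/2)·(10−0) + (-5)·(0−6)) = ½·(26 − 55 + 30) = 1/2.
[WYZ] = ½·((-177/34)·(6−10) + (-11/2)·(10−(144/17)) + (-5)·(144/17−6)) = ½·(354/17 − 143/17 − 210/17) = 1/34, so the X-coordinate is (1/34)/(1/2) = 1/17.
[XWZ] = ½·((-13/2)·(144/17−10) + (-177/34)·(10−0) + (-5)·(0−(144/17))) = ½·(169/17 − 885/17 + 720/17) = 2/17, so the Y-coordinate is 4/17.
[XYW] = ½·((-13/2)·(6−(144/17)) + (-11/2)·(144/17−0) + (-177/34)·(0−6)) = ½·(273/17 − 792/17 + 531/17) = 6/17, so the Z-coordinate is 12/17.
Check: 1/17 + 4/17 + 12/17 = 1.

(1/17, 4/17, 12/17)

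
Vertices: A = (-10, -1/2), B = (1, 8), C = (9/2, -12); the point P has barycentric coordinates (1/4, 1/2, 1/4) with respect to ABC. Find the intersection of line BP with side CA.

Line BP meets CA where the B-coordinate vanishes; zeroing P's B-weight and renormalizing leaves C, A-weights 1/4 : 1/4 → (1/2, 1/2).
So Q = (1/2)·C + (1/2)·A = (-11/4, -25/4).

(-11/4, -25/4)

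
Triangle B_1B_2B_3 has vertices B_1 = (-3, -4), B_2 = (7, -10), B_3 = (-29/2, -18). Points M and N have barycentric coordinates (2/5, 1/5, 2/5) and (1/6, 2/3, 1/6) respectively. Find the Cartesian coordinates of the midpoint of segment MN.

Barycentric coordinates of the midpoint are the average: (17/60, 13/30, 17/60).
Converting: (17/60)·B_1 + (13/30)·B_2 + (17/60)·B_3 = (-77/40, -317/30).

(-77/40, -317/30)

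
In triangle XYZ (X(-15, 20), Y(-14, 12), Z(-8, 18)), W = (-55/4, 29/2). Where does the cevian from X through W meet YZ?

Barycentric coordinates of W with respect to XYZ: (1/4, 2/3, 1/12).
On side YZ the X-coordinate is zero; dropping W's X-weight 1/4 and renormalizing the remaining 2/3 : 1/12 gives weights 8/9, 1/9 on Y, Z.
V = (8/9)·(-14, 12) + (1/9)·(-8, 18) = (-40/3, 38/3).

(-40/3, 38/3)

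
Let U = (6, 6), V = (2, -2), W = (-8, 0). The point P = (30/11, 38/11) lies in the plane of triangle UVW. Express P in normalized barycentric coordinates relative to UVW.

(7/11, 2/11, 2/11)

Signed area of the reference triangle: [UVW] = ½·(6·(-2−0) + 2·(0−6) + (-8)·(6−(-2))) = ½·(-12 − 12 − 64) = -44.
[PVW] = ½·((30/11)·(-2−0) + 2·(0−(38/11)) + (-8)·(38/11−(-2))) = ½·(-60/11 − 76/11 − 480/11) = -28, so the U-coordinate is (-28)/(-44) = 7/11.
[UPW] = ½·(6·(38/11−0) + (30/11)·(0−6) + (-8)·(6−(38/11))) = ½·(228/11 − 180/11 − 224/11) = -8, so the V-coordinate is 2/11.
[UVP] = ½·(6·(-2−(38/11)) + 2·(38/11−6) + (30/11)·(6−(-2))) = ½·(-360/11 − 56/11 + 240/11) = -8, so the W-coordinate is 2/11.
Check: 7/11 + 2/11 + 2/11 = 1.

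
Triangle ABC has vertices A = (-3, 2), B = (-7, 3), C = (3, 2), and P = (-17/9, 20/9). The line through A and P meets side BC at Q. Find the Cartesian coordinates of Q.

Barycentric coordinates of P with respect to ABC: (4/9, 2/9, 1/3).
On side BC the A-coordinate is zero; dropping P's A-weight 4/9 and renormalizing the remaining 2/9 : 1/3 gives weights 2/5, 3/5 on B, C.
Q = (2/5)·(-7, 3) + (3/5)·(3, 2) = (-1, 12/5).

(-1, 12/5)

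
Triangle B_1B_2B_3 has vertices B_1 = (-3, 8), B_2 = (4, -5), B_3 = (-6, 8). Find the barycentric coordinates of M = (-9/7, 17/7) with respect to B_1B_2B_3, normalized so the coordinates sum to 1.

(1/7, 3/7, 3/7)

Signed area of the reference triangle: [B_1B_2B_3] = ½·((-3)·(-5−8) + 4·(8−8) + (-6)·(8−(-5))) = ½·(39 + 0 − 78) = -39/2.
[MB_2B_3] = ½·((-9/7)·(-5−8) + 4·(8−(17/7)) + (-6)·(17/7−(-5))) = ½·(117/7 + 156/7 − 312/7) = -39/14, so the B_1-coordinate is (-39/14)/(-39/2) = 1/7.
[B_1MB_3] = ½·((-3)·(17/7−8) + (-9/7)·(8−8) + (-6)·(8−(17/7))) = ½·(117/7 + 0 − 234/7) = -117/14, so the B_2-coordinate is 3/7.
[B_1B_2M] = ½·((-3)·(-5−(17/7)) + 4·(17/7−8) + (-9/7)·(8−(-5))) = ½·(156/7 − 156/7 − 117/7) = -117/14, so the B_3-coordinate is 3/7.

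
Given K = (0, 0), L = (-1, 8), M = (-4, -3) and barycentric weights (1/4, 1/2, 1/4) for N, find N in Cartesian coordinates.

(-3/2, 13/4)

N = (1/4)·K + (1/2)·L + (1/4)·M.
x-coordinate: (1/4)·0 + (1/2)·(-1) + (1/4)·(-4) = -3/2.
y-coordinate: (1/4)·0 + (1/2)·8 + (1/4)·(-3) = 13/4.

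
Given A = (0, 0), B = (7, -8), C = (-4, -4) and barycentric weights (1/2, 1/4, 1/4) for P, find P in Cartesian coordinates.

(3/4, -3)

P = (1/2)·A + (1/4)·B + (1/4)·C.
x-coordinate: (1/2)·0 + (1/4)·7 + (1/4)·(-4) = 3/4.
y-coordinate: (1/2)·0 + (1/4)·(-8) + (1/4)·(-4) = -3.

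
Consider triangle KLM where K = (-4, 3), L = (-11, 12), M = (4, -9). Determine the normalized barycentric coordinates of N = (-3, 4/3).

(2/3, 1/9, 2/9)

Signed area of the reference triangle: [KLM] = ½·((-4)·(12−(-9)) + (-11)·(-9−3) + 4·(3−12)) = ½·(-84 + 132 − 36) = 6.
[NLM] = ½·((-3)·(12−(-9)) + (-11)·(-9−(4/3)) + 4·(4/3−12)) = ½·(-63 + 341/3 − 128/3) = 4, so the K-coordinate is 4/6 = 2/3.
[KNM] = ½·((-4)·(4/3−(-9)) + (-3)·(-9−3) + 4·(3−(4/3))) = ½·(-124/3 + 36 + 20/3) = 2/3, so the L-coordinate is 1/9.
[KLN] = ½·((-4)·(12−(4/3)) + (-11)·(4/3−3) + (-3)·(3−12)) = ½·(-128/3 + 55/3 + 27) = 4/3, so the M-coordinate is 2/9.
Check: 2/3 + 1/9 + 2/9 = 1.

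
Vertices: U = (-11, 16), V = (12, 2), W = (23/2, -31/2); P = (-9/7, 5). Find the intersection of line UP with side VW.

Barycentric coordinates of P with respect to UVW: (4/7, 1/7, 2/7).
On side VW the U-coordinate is zero; dropping P's U-weight 4/7 and renormalizing the remaining 1/7 : 2/7 gives weights 1/3, 2/3 on V, W.
Q = (1/3)·(12, 2) + (2/3)·(23/2, -31/2) = (35/3, -29/3).

(35/3, -29/3)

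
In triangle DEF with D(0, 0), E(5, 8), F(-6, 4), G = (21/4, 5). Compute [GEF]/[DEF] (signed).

[DEF] = ½·(0·(8−4) + 5·(4−0) + (-6)·(0−8)) = ½·(0 + 20 + 48) = 34.
[GEF] = ½·((21/4)·(8−4) + 5·(4−5) + (-6)·(5−8)) = ½·(21 − 5 + 18) = 17, so the ratio is 17/34 = 1/2.

1/2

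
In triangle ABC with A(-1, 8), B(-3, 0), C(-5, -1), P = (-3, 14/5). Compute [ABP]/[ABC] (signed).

2/5

[ABC] = ½·((-1)·(0−(-1)) + (-3)·(-1−8) + (-5)·(8−0)) = ½·(-1 + 27 − 40) = -7.
[ABP] = ½·((-1)·(0−(14/5)) + (-3)·(14/5−8) + (-3)·(8−0)) = ½·(14/5 + 78/5 − 24) = -14/5, so the ratio is (-14/5)/(-7) = 2/5.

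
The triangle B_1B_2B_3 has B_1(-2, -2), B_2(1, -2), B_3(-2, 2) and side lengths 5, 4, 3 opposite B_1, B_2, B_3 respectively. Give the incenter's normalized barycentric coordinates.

The incenter has barycentric coordinates proportional to the opposite side lengths: (5 : 4 : 3).
Normalizing by 5+4+3 = 12 gives (5/12, 1/3, 1/4).

(5/12, 1/3, 1/4)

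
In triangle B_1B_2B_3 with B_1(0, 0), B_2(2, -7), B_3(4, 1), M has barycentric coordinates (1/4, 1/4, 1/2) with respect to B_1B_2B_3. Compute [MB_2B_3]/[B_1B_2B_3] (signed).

The signed ratio [MB_2B_3]/[B_1B_2B_3] equals the barycentric coordinate of M at vertex B_1, which is 1/4.

1/4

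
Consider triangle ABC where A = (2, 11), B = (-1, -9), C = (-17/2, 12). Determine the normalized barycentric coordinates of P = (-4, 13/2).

(1/4, 1/4, 1/2)

Signed area of the reference triangle: [ABC] = ½·(2·(-9−12) + (-1)·(12−11) + (-17/2)·(11−(-9))) = ½·(-42 − 1 − 170) = -213/2.
[PBC] = ½·((-4)·(-9−12) + (-1)·(12−(13/2)) + (-17/2)·(13/2−(-9))) = ½·(84 − 11/2 − 527/4) = -213/8, so the A-coordinate is (-213/8)/(-213/2) = 1/4.
[APC] = ½·(2·(13/2−12) + (-4)·(12−11) + (-17/2)·(11−(13/2))) = ½·(-11 − 4 − 153/4) = -213/8, so the B-coordinate is 1/4.
[ABP] = ½·(2·(-9−(13/2)) + (-1)·(13/2−11) + (-4)·(11−(-9))) = ½·(-31 + 9/2 − 80) = -213/4, so the C-coordinate is 1/2.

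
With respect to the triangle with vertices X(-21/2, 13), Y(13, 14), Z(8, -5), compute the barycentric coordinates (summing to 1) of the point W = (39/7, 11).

(2/7, 4/7, 1/7)

Signed area of the reference triangle: [XYZ] = ½·((-21/2)·(14−(-5)) + 13·(-5−13) + 8·(13−14)) = ½·(-399/2 − 234 − 8) = -883/4.
[WYZ] = ½·((39/7)·(14−(-5)) + 13·(-5−11) + 8·(11−14)) = ½·(741/7 − 208 − 24) = -883/14, so the X-coordinate is (-883/14)/(-883/4) = 2/7.
[XWZ] = ½·((-21/2)·(11−(-5)) + (39/7)·(-5−13) + 8·(13−11)) = ½·(-168 − 702/7 + 16) = -883/7, so the Y-coordinate is 4/7.
[XYW] = ½·((-21/2)·(14−11) + 13·(11−13) + (39/7)·(13−14)) = ½·(-63/2 − 26 − 39/7) = -883/28, so the Z-coordinate is 1/7.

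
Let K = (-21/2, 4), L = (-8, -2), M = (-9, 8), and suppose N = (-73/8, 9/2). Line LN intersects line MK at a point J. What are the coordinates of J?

(-19/2, 20/3)

Barycentric coordinates of N with respect to KLM: (1/4, 1/4, 1/2).
On side MK the L-coordinate is zero; dropping N's L-weight 1/4 and renormalizing the remaining 1/2 : 1/4 gives weights 2/3, 1/3 on M, K.
J = (2/3)·(-9, 8) + (1/3)·(-21/2, 4) = (-19/2, 20/3).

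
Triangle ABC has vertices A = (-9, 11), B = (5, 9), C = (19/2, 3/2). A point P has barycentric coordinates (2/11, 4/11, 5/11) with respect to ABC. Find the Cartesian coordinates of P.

(9/2, 131/22)

P = (2/11)·A + (4/11)·B + (5/11)·C.
x-coordinate: (2/11)·(-9) + (4/11)·5 + (5/11)·(19/2) = 9/2.
y-coordinate: (2/11)·11 + (4/11)·9 + (5/11)·(3/2) = 131/22.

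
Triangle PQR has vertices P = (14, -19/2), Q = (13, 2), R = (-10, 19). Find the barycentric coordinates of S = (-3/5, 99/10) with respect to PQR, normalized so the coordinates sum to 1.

Signed area of the reference triangle: [PQR] = ½·(14·(2−19) + 13·(19−(-19/2)) + (-10)·(-19/2−2)) = ½·(-238 + 741/2 + 115) = 495/4.
[SQR] = ½·((-3/5)·(2−19) + 13·(19−(99/10)) + (-10)·(99/10−2)) = ½·(51/5 + 1183/10 − 79) = 99/4, so the P-coordinate is (99/4)/(495/4) = 1/5.
[PSR] = ½·(14·(99/10−19) + (-3/5)·(19−(-19/2)) + (-10)·(-19/2−(99/10))) = ½·(-637/5 − 171/10 + 194) = 99/4, so the Q-coordinate is 1/5.
[PQS] = ½·(14·(2−(99/10)) + 13·(99/10−(-19/2)) + (-3/5)·(-19/2−2)) = ½·(-553/5 + 1261/5 + 69/10) = 297/4, so the R-coordinate is 3/5.

(1/5, 1/5, 3/5)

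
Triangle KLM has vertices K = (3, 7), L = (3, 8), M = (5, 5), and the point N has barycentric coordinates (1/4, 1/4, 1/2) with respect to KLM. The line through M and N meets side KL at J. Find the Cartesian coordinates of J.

(3, 15/2)

Line MN meets KL where the M-coordinate vanishes; zeroing N's M-weight and renormalizing leaves K, L-weights 1/4 : 1/4 → (1/2, 1/2).
So J = (1/2)·K + (1/2)·L = (3, 15/2).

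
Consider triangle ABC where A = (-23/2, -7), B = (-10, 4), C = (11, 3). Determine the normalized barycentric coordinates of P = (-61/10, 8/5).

(1/5, 3/5, 1/5)

Signed area of the reference triangle: [ABC] = ½·((-23/2)·(4−3) + (-10)·(3−(-7)) + 11·(-7−4)) = ½·(-23/2 − 100 − 121) = -465/4.
[PBC] = ½·((-61/10)·(4−3) + (-10)·(3−(8/5)) + 11·(8/5−4)) = ½·(-61/10 − 14 − 132/5) = -93/4, so the A-coordinate is (-93/4)/(-465/4) = 1/5.
[APC] = ½·((-23/2)·(8/5−3) + (-61/10)·(3−(-7)) + 11·(-7−(8/5))) = ½·(161/10 − 61 − 473/5) = -279/4, so the B-coordinate is 3/5.
[ABP] = ½·((-23/2)·(4−(8/5)) + (-10)·(8/5−(-7)) + (-61/10)·(-7−4)) = ½·(-138/5 − 86 + 671/10) = -93/4, so the C-coordinate is 1/5.
Check: 1/5 + 3/5 + 1/5 = 1.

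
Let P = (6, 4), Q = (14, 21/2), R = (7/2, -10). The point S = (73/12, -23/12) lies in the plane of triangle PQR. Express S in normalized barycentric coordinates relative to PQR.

Signed area of the reference triangle: [PQR] = ½·(6·(21/2−(-10)) + 14·(-10−4) + (7/2)·(4−(21/2))) = ½·(123 − 196 − 91/4) = -383/8.
[SQR] = ½·((73/12)·(21/2−(-10)) + 14·(-10−(-23/12)) + (7/2)·(-23/12−(21/2))) = ½·(2993/24 − 679/6 − 1043/24) = -383/24, so the P-coordinate is (-383/24)/(-383/8) = 1/3.
[PSR] = ½·(6·(-23/12−(-10)) + (73/12)·(-10−4) + (7/2)·(4−(-23/12))) = ½·(97/2 − 511/6 + 497/24) = -383/48, so the Q-coordinate is 1/6.
[PQS] = ½·(6·(21/2−(-23/12)) + 14·(-23/12−4) + (73/12)·(4−(21/2))) = ½·(149/2 − 497/6 − 949/24) = -383/16, so the R-coordinate is 1/2.
Check: 1/3 + 1/6 + 1/2 = 1.

(1/3, 1/6, 1/2)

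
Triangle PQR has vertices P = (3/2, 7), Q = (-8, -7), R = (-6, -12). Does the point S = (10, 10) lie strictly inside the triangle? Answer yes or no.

Barycentric coordinates of S: (248/151, -278/151, 181/151).
The three coordinates are positive, negative, positive; a point is interior exactly when all three are positive.

no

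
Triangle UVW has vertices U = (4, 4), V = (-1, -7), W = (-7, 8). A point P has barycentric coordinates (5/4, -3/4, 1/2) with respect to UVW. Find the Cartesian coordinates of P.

(9/4, 57/4)

P = (5/4)·U + (-3/4)·V + (1/2)·W.
x-coordinate: (5/4)·4 + (-3/4)·(-1) + (1/2)·(-7) = 9/4.
y-coordinate: (5/4)·4 + (-3/4)·(-7) + (1/2)·8 = 57/4.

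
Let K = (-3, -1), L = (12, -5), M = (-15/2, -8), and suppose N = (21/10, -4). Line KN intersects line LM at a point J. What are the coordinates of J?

Barycentric coordinates of N with respect to KLM: (2/5, 2/5, 1/5).
On side LM the K-coordinate is zero; dropping N's K-weight 2/5 and renormalizing the remaining 2/5 : 1/5 gives weights 2/3, 1/3 on L, M.
J = (2/3)·(12, -5) + (1/3)·(-15/2, -8) = (11/2, -6).

(11/2, -6)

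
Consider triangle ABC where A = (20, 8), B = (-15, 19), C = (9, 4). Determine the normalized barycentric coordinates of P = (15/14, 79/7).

Signed area of the reference triangle: [ABC] = ½·(20·(19−4) + (-15)·(4−8) + 9·(8−19)) = ½·(300 + 60 − 99) = 261/2.
[PBC] = ½·((15/14)·(19−4) + (-15)·(4−(79/7)) + 9·(79/7−19)) = ½·(225/14 + 765/7 − 486/7) = 783/28, so the A-coordinate is (783/28)/(261/2) = 3/14.
[APC] = ½·(20·(79/7−4) + (15/14)·(4−8) + 9·(8−(79/7))) = ½·(1020/7 − 30/7 − 207/7) = 783/14, so the B-coordinate is 3/7.
[ABP] = ½·(20·(19−(79/7)) + (-15)·(79/7−8) + (15/14)·(8−19)) = ½·(1080/7 − 345/7 − 165/14) = 1305/28, so the C-coordinate is 5/14.
Check: 3/14 + 3/7 + 5/14 = 1.

(3/14, 3/7, 5/14)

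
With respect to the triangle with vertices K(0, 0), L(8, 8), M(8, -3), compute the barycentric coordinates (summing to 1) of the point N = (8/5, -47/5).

(4/5, -4/5, 1)

Signed area of the reference triangle: [KLM] = ½·(0·(8−(-3)) + 8·(-3−0) + 8·(0−8)) = ½·(0 − 24 − 64) = -44.
[NLM] = ½·((8/5)·(8−(-3)) + 8·(-3−(-47/5)) + 8·(-47/5−8)) = ½·(88/5 + 256/5 − 696/5) = -176/5, so the K-coordinate is (-176/5)/(-44) = 4/5.
[KNM] = ½·(0·(-47/5−(-3)) + (8/5)·(-3−0) + 8·(0−(-47/5))) = ½·(0 − 24/5 + 376/5) = 176/5, so the L-coordinate is -4/5.
[KLN] = ½·(0·(8−(-47/5)) + 8·(-47/5−0) + (8/5)·(0−8)) = ½·(0 − 376/5 − 64/5) = -44, so the M-coordinate is 1.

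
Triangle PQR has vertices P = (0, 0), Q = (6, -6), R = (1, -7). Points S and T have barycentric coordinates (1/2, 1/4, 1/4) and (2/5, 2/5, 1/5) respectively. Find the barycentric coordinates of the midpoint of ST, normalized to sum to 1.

(9/20, 13/40, 9/40)

Since both coordinate triples sum to 1, the midpoint's barycentrics are the componentwise average.
(1/2+2/5)/2 = 9/20; similarly 13/40 and 9/40.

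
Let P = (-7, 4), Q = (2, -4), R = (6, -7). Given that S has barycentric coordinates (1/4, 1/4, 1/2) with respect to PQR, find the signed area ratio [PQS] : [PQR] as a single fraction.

1/2

The signed ratio [PQS]/[PQR] equals the barycentric coordinate of S at vertex R, which is 1/2.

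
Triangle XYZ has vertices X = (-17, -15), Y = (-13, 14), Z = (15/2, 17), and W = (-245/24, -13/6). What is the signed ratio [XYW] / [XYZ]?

[XYZ] = ½·((-17)·(14−17) + (-13)·(17−(-15)) + (15/2)·(-15−14)) = ½·(51 − 416 − 435/2) = -1165/4.
[XYW] = ½·((-17)·(14−(-13/6)) + (-13)·(-13/6−(-15)) + (-245/24)·(-15−14)) = ½·(-1649/6 − 1001/6 + 7105/24) = -1165/16, so the ratio is (-1165/16)/(-1165/4) = 1/4.

1/4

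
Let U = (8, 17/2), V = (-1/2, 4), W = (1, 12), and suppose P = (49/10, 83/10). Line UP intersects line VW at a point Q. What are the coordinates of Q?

Barycentric coordinates of P with respect to UVW: (3/5, 1/5, 1/5).
On side VW the U-coordinate is zero; dropping P's U-weight 3/5 and renormalizing the remaining 1/5 : 1/5 gives weights 1/2, 1/2 on V, W.
Q = (1/2)·(-1/2, 4) + (1/2)·(1, 12) = (1/4, 8).

(1/4, 8)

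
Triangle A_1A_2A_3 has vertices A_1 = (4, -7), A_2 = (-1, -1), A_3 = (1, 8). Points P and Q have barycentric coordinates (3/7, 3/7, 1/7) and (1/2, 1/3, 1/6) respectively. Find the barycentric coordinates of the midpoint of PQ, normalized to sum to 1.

Since both coordinate triples sum to 1, the midpoint's barycentrics are the componentwise average.
(3/7+1/2)/2 = 13/28; similarly 8/21 and 13/84.

(13/28, 8/21, 13/84)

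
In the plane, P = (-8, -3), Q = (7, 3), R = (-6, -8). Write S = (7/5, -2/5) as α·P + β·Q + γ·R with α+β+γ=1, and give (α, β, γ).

(1/5, 3/5, 1/5)

Signed area of the reference triangle: [PQR] = ½·((-8)·(3−(-8)) + 7·(-8−(-3)) + (-6)·(-3−3)) = ½·(-88 − 35 + 36) = -87/2.
[SQR] = ½·((7/5)·(3−(-8)) + 7·(-8−(-2/5)) + (-6)·(-2/5−3)) = ½·(77/5 − 266/5 + 102/5) = -87/10, so the P-coordinate is (-87/10)/(-87/2) = 1/5.
[PSR] = ½·((-8)·(-2/5−(-8)) + (7/5)·(-8−(-3)) + (-6)·(-3−(-2/5))) = ½·(-304/5 − 7 + 78/5) = -261/10, so the Q-coordinate is 3/5.
[PQS] = ½·((-8)·(3−(-2/5)) + 7·(-2/5−(-3)) + (7/5)·(-3−3)) = ½·(-136/5 + 91/5 − 42/5) = -87/10, so the R-coordinate is 1/5.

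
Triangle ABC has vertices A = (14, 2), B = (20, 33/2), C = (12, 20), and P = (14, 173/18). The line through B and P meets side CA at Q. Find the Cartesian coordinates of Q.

(53/4, 35/4)

Barycentric coordinates of P with respect to ABC: (5/9, 1/9, 1/3).
On side CA the B-coordinate is zero; dropping P's B-weight 1/9 and renormalizing the remaining 1/3 : 5/9 gives weights 3/8, 5/8 on C, A.
Q = (3/8)·(12, 20) + (5/8)·(14, 2) = (53/4, 35/4).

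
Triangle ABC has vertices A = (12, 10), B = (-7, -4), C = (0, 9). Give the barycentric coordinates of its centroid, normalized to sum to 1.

The centroid is the average of the vertices, so each weight is 1/3.

(1/3, 1/3, 1/3)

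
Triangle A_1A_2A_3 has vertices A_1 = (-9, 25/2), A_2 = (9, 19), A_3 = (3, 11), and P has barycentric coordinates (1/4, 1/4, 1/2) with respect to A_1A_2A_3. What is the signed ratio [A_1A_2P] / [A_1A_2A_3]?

1/2

The signed ratio [A_1A_2P]/[A_1A_2A_3] equals the barycentric coordinate of P at vertex A_3, which is 1/2.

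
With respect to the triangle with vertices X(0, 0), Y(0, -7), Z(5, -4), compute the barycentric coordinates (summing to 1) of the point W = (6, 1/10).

Signed area of the reference triangle: [XYZ] = ½·(0·(-7−(-4)) + 0·(-4−0) + 5·(0−(-7))) = ½·(0 + 0 + 35) = 35/2.
[WYZ] = ½·(6·(-7−(-4)) + 0·(-4−(1/10)) + 5·(1/10−(-7))) = ½·(-18 + 0 + 71/2) = 35/4, so the X-coordinate is (35/4)/(35/2) = 1/2.
[XWZ] = ½·(0·(1/10−(-4)) + 6·(-4−0) + 5·(0−(1/10))) = ½·(0 − 24 − 1/2) = -49/4, so the Y-coordinate is -7/10.
[XYW] = ½·(0·(-7−(1/10)) + 0·(1/10−0) + 6·(0−(-7))) = ½·(0 + 0 + 42) = 21, so the Z-coordinate is 6/5.

(1/2, -7/10, 6/5)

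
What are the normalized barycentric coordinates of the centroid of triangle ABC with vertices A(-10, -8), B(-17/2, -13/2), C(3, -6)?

The centroid is the average of the vertices, so each weight is 1/3.

(1/3, 1/3, 1/3)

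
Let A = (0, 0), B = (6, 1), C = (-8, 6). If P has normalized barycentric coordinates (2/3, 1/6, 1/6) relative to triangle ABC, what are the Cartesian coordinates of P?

P = (2/3)·A + (1/6)·B + (1/6)·C.
x-coordinate: (2/3)·0 + (1/6)·6 + (1/6)·(-8) = -1/3.
y-coordinate: (2/3)·0 + (1/6)·1 + (1/6)·6 = 7/6.

(-1/3, 7/6)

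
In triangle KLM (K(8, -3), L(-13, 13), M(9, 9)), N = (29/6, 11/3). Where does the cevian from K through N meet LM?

Barycentric coordinates of N with respect to KLM: (1/2, 1/6, 1/3).
On side LM the K-coordinate is zero; dropping N's K-weight 1/2 and renormalizing the remaining 1/6 : 1/3 gives weights 1/3, 2/3 on L, M.
J = (1/3)·(-13, 13) + (2/3)·(9, 9) = (5/3, 31/3).

(5/3, 31/3)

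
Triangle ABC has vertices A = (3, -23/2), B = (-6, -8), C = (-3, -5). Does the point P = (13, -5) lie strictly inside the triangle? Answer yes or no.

Barycentric coordinates of P: (32/25, -208/75, 187/75).
The three coordinates are positive, negative, positive; a point is interior exactly when all three are positive.

no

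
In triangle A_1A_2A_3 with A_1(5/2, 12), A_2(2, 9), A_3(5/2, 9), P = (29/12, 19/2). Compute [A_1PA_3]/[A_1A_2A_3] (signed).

1/6

[A_1A_2A_3] = ½·((5/2)·(9−9) + 2·(9−12) + (5/2)·(12−9)) = ½·(0 − 6 + 15/2) = 3/4.
[A_1PA_3] = ½·((5/2)·(19/2−9) + (29/12)·(9−12) + (5/2)·(12−(19/2))) = ½·(5/4 − 29/4 + 25/4) = 1/8, so the ratio is (1/8)/(3/4) = 1/6.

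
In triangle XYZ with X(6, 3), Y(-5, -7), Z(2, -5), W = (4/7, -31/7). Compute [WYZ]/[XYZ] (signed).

[XYZ] = ½·(6·(-7−(-5)) + (-5)·(-5−3) + 2·(3−(-7))) = ½·(-12 + 40 + 20) = 24.
[WYZ] = ½·((4/7)·(-7−(-5)) + (-5)·(-5−(-31/7)) + 2·(-31/7−(-7))) = ½·(-8/7 + 20/7 + 36/7) = 24/7, so the ratio is (24/7)/24 = 1/7.

1/7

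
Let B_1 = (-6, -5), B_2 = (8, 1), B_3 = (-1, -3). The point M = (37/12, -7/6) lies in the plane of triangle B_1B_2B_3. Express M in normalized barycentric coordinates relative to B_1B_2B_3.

Signed area of the reference triangle: [B_1B_2B_3] = ½·((-6)·(1−(-3)) + 8·(-3−(-5)) + (-1)·(-5−1)) = ½·(-24 + 16 + 6) = -1.
[MB_2B_3] = ½·((37/12)·(1−(-3)) + 8·(-3−(-7/6)) + (-1)·(-7/6−1)) = ½·(37/3 − 44/3 + 13/6) = -1/12, so the B_1-coordinate is (-1/12)/(-1) = 1/12.
[B_1MB_3] = ½·((-6)·(-7/6−(-3)) + (37/12)·(-3−(-5)) + (-1)·(-5−(-7/6))) = ½·(-11 + 37/6 + 23/6) = -1/2, so the B_2-coordinate is 1/2.
[B_1B_2M] = ½·((-6)·(1−(-7/6)) + 8·(-7/6−(-5)) + (37/12)·(-5−1)) = ½·(-13 + 92/3 − 37/2) = -5/12, so the B_3-coordinate is 5/12.

(1/12, 1/2, 5/12)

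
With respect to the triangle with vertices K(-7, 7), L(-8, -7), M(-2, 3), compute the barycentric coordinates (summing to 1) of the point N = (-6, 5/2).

(1/2, 1/4, 1/4)

Signed area of the reference triangle: [KLM] = ½·((-7)·(-7−3) + (-8)·(3−7) + (-2)·(7−(-7))) = ½·(70 + 32 − 28) = 37.
[NLM] = ½·((-6)·(-7−3) + (-8)·(3−(5/2)) + (-2)·(5/2−(-7))) = ½·(60 − 4 − 19) = 37/2, so the K-coordinate is (37/2)/37 = 1/2.
[KNM] = ½·((-7)·(5/2−3) + (-6)·(3−7) + (-2)·(7−(5/2))) = ½·(7/2 + 24 − 9) = 37/4, so the L-coordinate is 1/4.
[KLN] = ½·((-7)·(-7−(5/2)) + (-8)·(5/2−7) + (-6)·(7−(-7))) = ½·(133/2 + 36 − 84) = 37/4, so the M-coordinate is 1/4.
Check: 1/2 + 1/4 + 1/4 = 1.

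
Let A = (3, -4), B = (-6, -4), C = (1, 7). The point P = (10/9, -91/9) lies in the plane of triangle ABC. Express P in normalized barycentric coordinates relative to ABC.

(11/9, 1/3, -5/9)

Signed area of the reference triangle: [ABC] = ½·(3·(-4−7) + (-6)·(7−(-4)) + 1·(-4−(-4))) = ½·(-33 − 66 + 0) = -99/2.
[PBC] = ½·((10/9)·(-4−7) + (-6)·(7−(-91/9)) + 1·(-91/9−(-4))) = ½·(-110/9 − 308/3 − 55/9) = -121/2, so the A-coordinate is (-121/2)/(-99/2) = 11/9.
[APC] = ½·(3·(-91/9−7) + (10/9)·(7−(-4)) + 1·(-4−(-91/9))) = ½·(-154/3 + 110/9 + 55/9) = -33/2, so the B-coordinate is 1/3.
[ABP] = ½·(3·(-4−(-91/9)) + (-6)·(-91/9−(-4)) + (10/9)·(-4−(-4))) = ½·(55/3 + 110/3 + 0) = 55/2, so the C-coordinate is -5/9.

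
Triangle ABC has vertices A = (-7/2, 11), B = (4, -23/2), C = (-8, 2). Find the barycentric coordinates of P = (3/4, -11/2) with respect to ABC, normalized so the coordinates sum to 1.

Signed area of the reference triangle: [ABC] = ½·((-7/2)·(-23/2−2) + 4·(2−11) + (-8)·(11−(-23/2))) = ½·(189/4 − 36 − 180) = -675/8.
[PBC] = ½·((3/4)·(-23/2−2) + 4·(2−(-11/2)) + (-8)·(-11/2−(-23/2))) = ½·(-81/8 + 30 − 48) = -225/16, so the A-coordinate is (-225/16)/(-675/8) = 1/6.
[APC] = ½·((-7/2)·(-11/2−2) + (3/4)·(2−11) + (-8)·(11−(-11/2))) = ½·(105/4 − 27/4 − 132) = -225/4, so the B-coordinate is 2/3.
[ABP] = ½·((-7/2)·(-23/2−(-11/2)) + 4·(-11/2−11) + (3/4)·(11−(-23/2))) = ½·(21 − 66 + 135/8) = -225/16, so the C-coordinate is 1/6.
Check: 1/6 + 2/3 + 1/6 = 1.

(1/6, 2/3, 1/6)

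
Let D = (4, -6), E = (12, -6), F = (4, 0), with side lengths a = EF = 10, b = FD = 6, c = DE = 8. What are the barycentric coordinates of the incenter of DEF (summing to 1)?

(5/12, 1/4, 1/3)

The incenter has barycentric coordinates proportional to the opposite side lengths: (10 : 6 : 8).
Normalizing by 10+6+8 = 24 gives (5/12, 1/4, 1/3).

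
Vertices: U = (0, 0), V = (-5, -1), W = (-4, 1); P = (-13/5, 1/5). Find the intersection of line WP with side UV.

Barycentric coordinates of P with respect to UVW: (2/5, 1/5, 2/5).
On side UV the W-coordinate is zero; dropping P's W-weight 2/5 and renormalizing the remaining 2/5 : 1/5 gives weights 2/3, 1/3 on U, V.
Q = (2/3)·(0, 0) + (1/3)·(-5, -1) = (-5/3, -1/3).

(-5/3, -1/3)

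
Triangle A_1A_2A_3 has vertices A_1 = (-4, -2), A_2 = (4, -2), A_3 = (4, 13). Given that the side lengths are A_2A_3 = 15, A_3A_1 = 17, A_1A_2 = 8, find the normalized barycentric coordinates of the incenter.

The incenter has barycentric coordinates proportional to the opposite side lengths: (15 : 17 : 8).
Normalizing by 15+17+8 = 40 gives (3/8, 17/40, 1/5).

(3/8, 17/40, 1/5)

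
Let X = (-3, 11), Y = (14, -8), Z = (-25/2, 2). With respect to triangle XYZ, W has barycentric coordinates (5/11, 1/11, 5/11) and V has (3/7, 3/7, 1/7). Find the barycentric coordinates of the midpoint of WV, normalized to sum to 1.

(34/77, 20/77, 23/77)

Since both coordinate triples sum to 1, the midpoint's barycentrics are the componentwise average.
(5/11+3/7)/2 = 34/77; similarly 20/77 and 23/77.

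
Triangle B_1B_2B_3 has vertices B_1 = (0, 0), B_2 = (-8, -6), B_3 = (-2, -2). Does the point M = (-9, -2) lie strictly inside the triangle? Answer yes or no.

Barycentric coordinates of M: (7, 7/2, -19/2).
The three coordinates are positive, positive, negative; a point is interior exactly when all three are positive.

no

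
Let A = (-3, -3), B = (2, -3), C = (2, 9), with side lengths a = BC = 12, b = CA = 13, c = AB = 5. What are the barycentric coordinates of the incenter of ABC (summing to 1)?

The incenter has barycentric coordinates proportional to the opposite side lengths: (12 : 13 : 5).
Normalizing by 12+13+5 = 30 gives (2/5, 13/30, 1/6).

(2/5, 13/30, 1/6)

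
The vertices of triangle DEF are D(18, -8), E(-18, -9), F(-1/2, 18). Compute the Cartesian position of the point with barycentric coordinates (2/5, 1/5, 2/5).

G = (2/5)·D + (1/5)·E + (2/5)·F.
x-coordinate: (2/5)·18 + (1/5)·(-18) + (2/5)·(-1/2) = 17/5.
y-coordinate: (2/5)·(-8) + (1/5)·(-9) + (2/5)·18 = 11/5.

(17/5, 11/5)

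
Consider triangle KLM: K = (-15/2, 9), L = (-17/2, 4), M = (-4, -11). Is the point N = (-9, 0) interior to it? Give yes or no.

Barycentric coordinates of N: (-17/25, 41/25, 1/25).
The three coordinates are negative, positive, positive; a point is interior exactly when all three are positive.

no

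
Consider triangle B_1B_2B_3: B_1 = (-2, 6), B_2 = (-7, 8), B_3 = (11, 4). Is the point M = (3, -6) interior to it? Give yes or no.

no

Barycentric coordinates of M: (53/4, -73/8, -25/8).
The three coordinates are positive, negative, negative; a point is interior exactly when all three are positive.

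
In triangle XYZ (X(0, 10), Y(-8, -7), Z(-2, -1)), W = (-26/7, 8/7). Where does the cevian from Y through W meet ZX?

(-1/2, 29/4)

Barycentric coordinates of W with respect to XYZ: (3/7, 3/7, 1/7).
On side ZX the Y-coordinate is zero; dropping W's Y-weight 3/7 and renormalizing the remaining 1/7 : 3/7 gives weights 1/4, 3/4 on Z, X.
V = (1/4)·(-2, -1) + (3/4)·(0, 10) = (-1/2, 29/4).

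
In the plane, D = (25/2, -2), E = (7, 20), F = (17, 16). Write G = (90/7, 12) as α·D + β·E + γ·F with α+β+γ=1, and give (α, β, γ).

(2/7, 2/7, 3/7)

Signed area of the reference triangle: [DEF] = ½·((25/2)·(20−16) + 7·(16−(-2)) + 17·(-2−20)) = ½·(50 + 126 − 374) = -99.
[GEF] = ½·((90/7)·(20−16) + 7·(16−12) + 17·(12−20)) = ½·(360/7 + 28 − 136) = -198/7, so the D-coordinate is (-198/7)/(-99) = 2/7.
[DGF] = ½·((25/2)·(12−16) + (90/7)·(16−(-2)) + 17·(-2−12)) = ½·(-50 + 1620/7 − 238) = -198/7, so the E-coordinate is 2/7.
[DEG] = ½·((25/2)·(20−12) + 7·(12−(-2)) + (90/7)·(-2−20)) = ½·(100 + 98 − 1980/7) = -297/7, so the F-coordinate is 3/7.
Check: 2/7 + 2/7 + 3/7 = 1.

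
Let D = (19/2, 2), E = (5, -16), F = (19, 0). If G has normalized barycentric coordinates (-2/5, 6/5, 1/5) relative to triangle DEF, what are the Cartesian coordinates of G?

G = (-2/5)·D + (6/5)·E + (1/5)·F.
x-coordinate: (-2/5)·(19/2) + (6/5)·5 + (1/5)·19 = 6.
y-coordinate: (-2/5)·2 + (6/5)·(-16) + (1/5)·0 = -20.

(6, -20)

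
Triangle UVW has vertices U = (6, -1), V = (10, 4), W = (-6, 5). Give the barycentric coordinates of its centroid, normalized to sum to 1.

(1/3, 1/3, 1/3)

The centroid is the average of the vertices, so each weight is 1/3.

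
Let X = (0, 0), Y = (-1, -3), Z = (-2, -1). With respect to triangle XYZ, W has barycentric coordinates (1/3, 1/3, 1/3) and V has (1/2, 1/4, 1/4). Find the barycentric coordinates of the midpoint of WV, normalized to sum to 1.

(5/12, 7/24, 7/24)

Since both coordinate triples sum to 1, the midpoint's barycentrics are the componentwise average.
(1/3+1/2)/2 = 5/12; similarly 7/24 and 7/24.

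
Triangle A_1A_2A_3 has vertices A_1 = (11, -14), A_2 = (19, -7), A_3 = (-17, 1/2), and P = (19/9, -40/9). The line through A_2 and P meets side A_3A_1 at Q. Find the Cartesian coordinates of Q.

Barycentric coordinates of P with respect to A_1A_2A_3: (1/9, 4/9, 4/9).
On side A_3A_1 the A_2-coordinate is zero; dropping P's A_2-weight 4/9 and renormalizing the remaining 4/9 : 1/9 gives weights 4/5, 1/5 on A_3, A_1.
Q = (4/5)·(-17, 1/2) + (1/5)·(11, -14) = (-57/5, -12/5).

(-57/5, -12/5)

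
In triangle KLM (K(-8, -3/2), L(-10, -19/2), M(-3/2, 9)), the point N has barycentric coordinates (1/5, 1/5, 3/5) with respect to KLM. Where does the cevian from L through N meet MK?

Line LN meets MK where the L-coordinate vanishes; zeroing N's L-weight and renormalizing leaves M, K-weights 3/5 : 1/5 → (3/4, 1/4).
So J = (3/4)·M + (1/4)·K = (-25/8, 51/8).

(-25/8, 51/8)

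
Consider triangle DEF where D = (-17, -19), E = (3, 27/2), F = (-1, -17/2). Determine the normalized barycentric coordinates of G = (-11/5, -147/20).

(1/10, 1/10, 4/5)

Signed area of the reference triangle: [DEF] = ½·((-17)·(27/2−(-17/2)) + 3·(-17/2−(-19)) + (-1)·(-19−(27/2))) = ½·(-374 + 63/2 + 65/2) = -155.
[GEF] = ½·((-11/5)·(27/2−(-17/2)) + 3·(-17/2−(-147/20)) + (-1)·(-147/20−(27/2))) = ½·(-242/5 − 69/20 + 417/20) = -31/2, so the D-coordinate is (-31/2)/(-155) = 1/10.
[DGF] = ½·((-17)·(-147/20−(-17/2)) + (-11/5)·(-17/2−(-19)) + (-1)·(-19−(-147/20))) = ½·(-391/20 − 231/10 + 233/20) = -31/2, so the E-coordinate is 1/10.
[DEG] = ½·((-17)·(27/2−(-147/20)) + 3·(-147/20−(-19)) + (-11/5)·(-19−(27/2))) = ½·(-7089/20 + 699/20 + 143/2) = -124, so the F-coordinate is 4/5.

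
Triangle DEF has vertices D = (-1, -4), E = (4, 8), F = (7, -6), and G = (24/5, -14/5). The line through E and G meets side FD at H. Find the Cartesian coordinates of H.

Barycentric coordinates of G with respect to DEF: (1/5, 1/5, 3/5).
On side FD the E-coordinate is zero; dropping G's E-weight 1/5 and renormalizing the remaining 3/5 : 1/5 gives weights 3/4, 1/4 on F, D.
H = (3/4)·(7, -6) + (1/4)·(-1, -4) = (5, -11/2).

(5, -11/2)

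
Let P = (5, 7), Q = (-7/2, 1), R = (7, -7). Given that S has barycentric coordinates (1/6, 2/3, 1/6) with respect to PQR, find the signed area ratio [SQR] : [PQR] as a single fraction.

1/6

The signed ratio [SQR]/[PQR] equals the barycentric coordinate of S at vertex P, which is 1/6.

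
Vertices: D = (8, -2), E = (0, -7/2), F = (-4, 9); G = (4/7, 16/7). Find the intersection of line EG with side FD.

(4/5, 23/5)

Barycentric coordinates of G with respect to DEF: (2/7, 2/7, 3/7).
On side FD the E-coordinate is zero; dropping G's E-weight 2/7 and renormalizing the remaining 3/7 : 2/7 gives weights 3/5, 2/5 on F, D.
H = (3/5)·(-4, 9) + (2/5)·(8, -2) = (4/5, 23/5).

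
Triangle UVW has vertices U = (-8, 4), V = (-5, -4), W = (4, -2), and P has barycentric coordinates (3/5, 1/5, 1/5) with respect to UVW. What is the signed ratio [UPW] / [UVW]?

The signed ratio [UPW]/[UVW] equals the barycentric coordinate of P at vertex V, which is 1/5.

1/5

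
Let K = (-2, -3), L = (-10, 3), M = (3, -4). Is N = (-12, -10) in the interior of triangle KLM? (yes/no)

Barycentric coordinates of N: (183/22, -45/22, -58/11).
The three coordinates are positive, negative, negative; a point is interior exactly when all three are positive.

no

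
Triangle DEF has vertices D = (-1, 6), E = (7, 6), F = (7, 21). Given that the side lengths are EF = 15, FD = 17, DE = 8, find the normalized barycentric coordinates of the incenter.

The incenter has barycentric coordinates proportional to the opposite side lengths: (15 : 17 : 8).
Normalizing by 15+17+8 = 40 gives (3/8, 17/40, 1/5).

(3/8, 17/40, 1/5)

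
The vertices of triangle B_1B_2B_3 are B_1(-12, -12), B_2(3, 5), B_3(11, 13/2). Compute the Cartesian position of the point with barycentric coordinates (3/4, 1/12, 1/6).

(-83/12, -15/2)

M = (3/4)·B_1 + (1/12)·B_2 + (1/6)·B_3.
x-coordinate: (3/4)·(-12) + (1/12)·3 + (1/6)·11 = -83/12.
y-coordinate: (3/4)·(-12) + (1/12)·5 + (1/6)·(13/2) = -15/2.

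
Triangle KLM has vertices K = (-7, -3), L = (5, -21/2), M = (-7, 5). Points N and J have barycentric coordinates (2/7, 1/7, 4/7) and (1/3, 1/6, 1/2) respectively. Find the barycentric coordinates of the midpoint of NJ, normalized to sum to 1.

(13/42, 13/84, 15/28)

Since both coordinate triples sum to 1, the midpoint's barycentrics are the componentwise average.
(2/7+1/3)/2 = 13/42; similarly 13/84 and 15/28.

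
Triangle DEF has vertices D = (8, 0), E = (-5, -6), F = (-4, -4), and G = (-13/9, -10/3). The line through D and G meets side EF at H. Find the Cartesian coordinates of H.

Barycentric coordinates of G with respect to DEF: (2/9, 1/9, 2/3).
On side EF the D-coordinate is zero; dropping G's D-weight 2/9 and renormalizing the remaining 1/9 : 2/3 gives weights 1/7, 6/7 on E, F.
H = (1/7)·(-5, -6) + (6/7)·(-4, -4) = (-29/7, -30/7).

(-29/7, -30/7)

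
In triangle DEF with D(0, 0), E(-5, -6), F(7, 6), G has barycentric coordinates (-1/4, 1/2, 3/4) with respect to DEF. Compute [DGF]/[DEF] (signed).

The signed ratio [DGF]/[DEF] equals the barycentric coordinate of G at vertex E, which is 1/2.

1/2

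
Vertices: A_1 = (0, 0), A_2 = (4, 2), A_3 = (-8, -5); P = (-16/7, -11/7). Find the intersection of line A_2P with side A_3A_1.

(-24/5, -3)

Barycentric coordinates of P with respect to A_1A_2A_3: (2/7, 2/7, 3/7).
On side A_3A_1 the A_2-coordinate is zero; dropping P's A_2-weight 2/7 and renormalizing the remaining 3/7 : 2/7 gives weights 3/5, 2/5 on A_3, A_1.
Q = (3/5)·(-8, -5) + (2/5)·(0, 0) = (-24/5, -3).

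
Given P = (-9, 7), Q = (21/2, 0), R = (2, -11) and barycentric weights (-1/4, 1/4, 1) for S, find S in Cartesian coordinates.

(55/8, -51/4)

S = (-1/4)·P + (1/4)·Q + 1·R.
x-coordinate: (-1/4)·(-9) + (1/4)·(21/2) + 1·2 = 55/8.
y-coordinate: (-1/4)·7 + (1/4)·0 + 1·(-11) = -51/4.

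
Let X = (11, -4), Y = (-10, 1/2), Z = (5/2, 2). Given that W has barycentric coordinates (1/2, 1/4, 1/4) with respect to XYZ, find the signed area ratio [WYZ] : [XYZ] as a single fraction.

The signed ratio [WYZ]/[XYZ] equals the barycentric coordinate of W at vertex X, which is 1/2.

1/2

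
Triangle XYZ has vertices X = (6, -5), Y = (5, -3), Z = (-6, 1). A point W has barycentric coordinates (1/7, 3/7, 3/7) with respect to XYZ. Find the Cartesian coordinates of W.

(3/7, -11/7)

W = (1/7)·X + (3/7)·Y + (3/7)·Z.
x-coordinate: (1/7)·6 + (3/7)·5 + (3/7)·(-6) = 3/7.
y-coordinate: (1/7)·(-5) + (3/7)·(-3) + (3/7)·1 = -11/7.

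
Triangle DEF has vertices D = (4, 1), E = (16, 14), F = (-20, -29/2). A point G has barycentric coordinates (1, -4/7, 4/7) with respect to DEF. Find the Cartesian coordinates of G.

(-116/7, -107/7)

G = 1·D + (-4/7)·E + (4/7)·F.
x-coordinate: 1·4 + (-4/7)·16 + (4/7)·(-20) = -116/7.
y-coordinate: 1·1 + (-4/7)·14 + (4/7)·(-29/2) = -107/7.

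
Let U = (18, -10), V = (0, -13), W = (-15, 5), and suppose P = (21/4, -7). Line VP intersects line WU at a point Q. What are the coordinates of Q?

(7, -5)

Barycentric coordinates of P with respect to UVW: (1/2, 1/4, 1/4).
On side WU the V-coordinate is zero; dropping P's V-weight 1/4 and renormalizing the remaining 1/4 : 1/2 gives weights 1/3, 2/3 on W, U.
Q = (1/3)·(-15, 5) + (2/3)·(18, -10) = (7, -5).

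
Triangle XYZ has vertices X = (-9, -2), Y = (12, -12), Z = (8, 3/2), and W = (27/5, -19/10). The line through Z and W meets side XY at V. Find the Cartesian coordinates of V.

(3/2, -7)

Barycentric coordinates of W with respect to XYZ: (1/5, 1/5, 3/5).
On side XY the Z-coordinate is zero; dropping W's Z-weight 3/5 and renormalizing the remaining 1/5 : 1/5 gives weights 1/2, 1/2 on X, Y.
V = (1/2)·(-9, -2) + (1/2)·(12, -12) = (3/2, -7).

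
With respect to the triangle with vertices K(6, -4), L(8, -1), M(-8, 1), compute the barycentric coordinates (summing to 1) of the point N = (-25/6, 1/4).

(1/12, 1/6, 3/4)

Signed area of the reference triangle: [KLM] = ½·(6·(-1−1) + 8·(1−(-4)) + (-8)·(-4−(-1))) = ½·(-12 + 40 + 24) = 26.
[NLM] = ½·((-25/6)·(-1−1) + 8·(1−(1/4)) + (-8)·(1/4−(-1))) = ½·(25/3 + 6 − 10) = 13/6, so the K-coordinate is (13/6)/26 = 1/12.
[KNM] = ½·(6·(1/4−1) + (-25/6)·(1−(-4)) + (-8)·(-4−(1/4))) = ½·(-9/2 − 125/6 + 34) = 13/3, so the L-coordinate is 1/6.
[KLN] = ½·(6·(-1−(1/4)) + 8·(1/4−(-4)) + (-25/6)·(-4−(-1))) = ½·(-15/2 + 34 + 25/2) = 39/2, so the M-coordinate is 3/4.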